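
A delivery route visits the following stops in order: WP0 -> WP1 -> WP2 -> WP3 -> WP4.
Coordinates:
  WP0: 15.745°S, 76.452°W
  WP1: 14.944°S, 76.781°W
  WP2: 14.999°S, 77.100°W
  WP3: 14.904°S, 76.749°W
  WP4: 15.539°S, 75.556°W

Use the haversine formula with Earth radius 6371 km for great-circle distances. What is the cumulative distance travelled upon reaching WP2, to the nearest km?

131 km

Leg distances:
WP0→WP1: 95.8 km  (cumulative 95.8 km)
WP1→WP2: 34.8 km  (cumulative 130.6 km)
Cumulative distance at WP2 ≈ 131 km.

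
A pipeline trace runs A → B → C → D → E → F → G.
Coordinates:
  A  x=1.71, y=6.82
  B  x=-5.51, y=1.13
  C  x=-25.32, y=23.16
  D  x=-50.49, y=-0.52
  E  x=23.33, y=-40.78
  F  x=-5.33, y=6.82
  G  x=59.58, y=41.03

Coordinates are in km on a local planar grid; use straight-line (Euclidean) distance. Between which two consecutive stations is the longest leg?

D–E

Leg distances:
A→B: 9.2 km
B→C: 29.6 km
C→D: 34.6 km
D→E: 84.1 km
E→F: 55.6 km
F→G: 73.4 km
The longest leg is D–E at 84.1 km.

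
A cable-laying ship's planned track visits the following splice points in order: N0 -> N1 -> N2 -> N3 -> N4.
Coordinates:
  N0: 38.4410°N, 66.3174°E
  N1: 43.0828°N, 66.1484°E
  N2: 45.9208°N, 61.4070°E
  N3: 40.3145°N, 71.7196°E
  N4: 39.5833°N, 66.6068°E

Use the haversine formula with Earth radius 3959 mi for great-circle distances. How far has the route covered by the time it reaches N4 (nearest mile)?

Leg distances:
N0→N1: 320.9 mi  (cumulative 320.9 mi)
N1→N2: 305.0 mi  (cumulative 625.8 mi)
N2→N3: 647.7 mi  (cumulative 1273.5 mi)
N3→N4: 275.5 mi  (cumulative 1549.0 mi)
Cumulative distance at N4 ≈ 1549 mi.

1549 mi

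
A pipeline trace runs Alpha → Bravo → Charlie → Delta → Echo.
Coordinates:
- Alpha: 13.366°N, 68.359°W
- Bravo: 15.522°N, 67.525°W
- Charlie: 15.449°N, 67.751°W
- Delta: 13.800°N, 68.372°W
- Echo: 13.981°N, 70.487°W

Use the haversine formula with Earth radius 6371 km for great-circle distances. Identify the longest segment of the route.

Leg distances:
Alpha→Bravo: 256.0 km
Bravo→Charlie: 25.5 km
Charlie→Delta: 195.2 km
Delta→Echo: 229.2 km
The longest leg is Alpha–Bravo at 256.0 km.

Alpha–Bravo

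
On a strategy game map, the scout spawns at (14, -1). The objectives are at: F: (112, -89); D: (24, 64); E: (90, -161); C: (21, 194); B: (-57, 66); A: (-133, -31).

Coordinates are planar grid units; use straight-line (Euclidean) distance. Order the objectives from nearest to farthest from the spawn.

Computing each straight-line distance from (14, -1):
D (24, 64): 65.8
B (-57, 66): 97.6
F (112, -89): 131.7
A (-133, -31): 150.0
E (90, -161): 177.1
C (21, 194): 195.1

D, B, F, A, E, C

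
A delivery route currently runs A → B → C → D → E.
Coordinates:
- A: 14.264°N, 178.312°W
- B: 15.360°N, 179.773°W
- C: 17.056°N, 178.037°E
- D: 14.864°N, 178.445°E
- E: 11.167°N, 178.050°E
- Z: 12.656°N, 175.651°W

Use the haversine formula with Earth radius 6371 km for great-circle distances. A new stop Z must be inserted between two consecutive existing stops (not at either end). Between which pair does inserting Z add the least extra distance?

Added distance for inserting Z between each consecutive pair:
A–B: 676.8 km
B–C: 1072.6 km
C–D: 1271.9 km
D–E: 974.9 km
Smallest added distance is 676.8 km, inserting between A and B.

between A and B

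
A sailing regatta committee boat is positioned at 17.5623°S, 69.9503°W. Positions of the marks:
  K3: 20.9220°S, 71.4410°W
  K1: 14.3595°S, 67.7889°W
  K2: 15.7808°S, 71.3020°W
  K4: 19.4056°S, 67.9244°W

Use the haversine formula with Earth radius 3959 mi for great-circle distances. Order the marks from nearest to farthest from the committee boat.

Distance from the committee boat at 17.5623°S, 69.9503°W to each:
K2 15.7808°S, 71.3020°W: 152.2 mi
K4 19.4056°S, 67.9244°W: 184.0 mi
K3 20.9220°S, 71.4410°W: 251.7 mi
K1 14.3595°S, 67.7889°W: 263.8 mi

K2, K4, K3, K1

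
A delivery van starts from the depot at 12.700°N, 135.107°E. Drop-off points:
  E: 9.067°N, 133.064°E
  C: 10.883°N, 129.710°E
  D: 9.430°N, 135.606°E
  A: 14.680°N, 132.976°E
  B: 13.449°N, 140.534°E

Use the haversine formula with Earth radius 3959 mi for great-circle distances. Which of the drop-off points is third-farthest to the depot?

E

Distances from the depot (12.700°N, 135.107°E):
C: 386.0 mi
B: 368.9 mi
E: 286.8 mi
D: 228.5 mi
A: 197.9 mi
The third-farthest is E at 286.8 mi.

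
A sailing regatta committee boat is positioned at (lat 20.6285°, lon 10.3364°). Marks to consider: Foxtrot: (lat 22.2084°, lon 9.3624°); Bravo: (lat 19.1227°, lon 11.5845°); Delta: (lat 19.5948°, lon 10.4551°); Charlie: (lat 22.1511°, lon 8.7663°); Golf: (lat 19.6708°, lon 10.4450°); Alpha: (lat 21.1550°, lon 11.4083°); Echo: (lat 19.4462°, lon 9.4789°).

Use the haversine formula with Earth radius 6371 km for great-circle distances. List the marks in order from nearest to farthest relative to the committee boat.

Computing each great-circle distance from (lat 20.6285°, lon 10.3364°):
Golf (lat 19.6708°, lon 10.4450°): 107.1 km
Delta (lat 19.5948°, lon 10.4551°): 115.6 km
Alpha (lat 21.1550°, lon 11.4083°): 125.8 km
Echo (lat 19.4462°, lon 9.4789°): 159.1 km
Foxtrot (lat 22.2084°, lon 9.3624°): 202.6 km
Bravo (lat 19.1227°, lon 11.5845°): 212.3 km
Charlie (lat 22.1511°, lon 8.7663°): 234.7 km

Golf, Delta, Alpha, Echo, Foxtrot, Bravo, Charlie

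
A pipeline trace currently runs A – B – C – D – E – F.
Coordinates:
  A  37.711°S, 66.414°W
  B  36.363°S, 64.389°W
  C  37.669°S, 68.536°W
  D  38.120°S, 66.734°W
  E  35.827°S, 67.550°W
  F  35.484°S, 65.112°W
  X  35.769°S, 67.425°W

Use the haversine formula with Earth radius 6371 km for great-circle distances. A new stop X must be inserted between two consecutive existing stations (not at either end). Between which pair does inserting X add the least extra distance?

Added distance for inserting X between each consecutive pair:
A–B: 280.7 km
B–C: 118.3 km
C–D: 336.0 km
D–E: 16.4 km
E–F: 0.9 km
Smallest added distance is 0.9 km, inserting between E and F.

between E and F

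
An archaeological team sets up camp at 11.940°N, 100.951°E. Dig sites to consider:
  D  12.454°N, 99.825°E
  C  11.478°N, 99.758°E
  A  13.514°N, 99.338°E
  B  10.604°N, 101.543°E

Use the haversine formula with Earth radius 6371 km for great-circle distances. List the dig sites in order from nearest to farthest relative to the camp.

Distances from the camp:
D 12.454°N, 99.825°E: 135.1 km
C 11.478°N, 99.758°E: 139.7 km
B 10.604°N, 101.543°E: 162.0 km
A 13.514°N, 99.338°E: 247.5 km

D, C, B, A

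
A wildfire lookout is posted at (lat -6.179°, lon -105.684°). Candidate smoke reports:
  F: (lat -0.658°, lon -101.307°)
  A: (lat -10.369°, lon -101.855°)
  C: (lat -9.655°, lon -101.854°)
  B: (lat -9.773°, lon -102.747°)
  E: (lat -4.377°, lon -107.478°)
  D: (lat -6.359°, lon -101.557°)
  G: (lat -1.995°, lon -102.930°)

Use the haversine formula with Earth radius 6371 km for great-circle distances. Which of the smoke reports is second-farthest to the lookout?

A

Distance to each, sorted:
F: 782.8 km
A: 628.1 km
C: 572.1 km
G: 556.5 km
B: 514.1 km
D: 456.6 km
E: 282.1 km
The second-farthest is A at 628.1 km.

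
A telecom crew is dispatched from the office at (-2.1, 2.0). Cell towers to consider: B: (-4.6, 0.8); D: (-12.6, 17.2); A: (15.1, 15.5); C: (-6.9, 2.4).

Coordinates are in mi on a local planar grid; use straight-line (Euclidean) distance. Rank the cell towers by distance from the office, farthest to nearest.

A, D, C, B

Computing each straight-line distance from (-2.1, 2.0):
A (15.1, 15.5): 21.9 mi
D (-12.6, 17.2): 18.5 mi
C (-6.9, 2.4): 4.8 mi
B (-4.6, 0.8): 2.8 mi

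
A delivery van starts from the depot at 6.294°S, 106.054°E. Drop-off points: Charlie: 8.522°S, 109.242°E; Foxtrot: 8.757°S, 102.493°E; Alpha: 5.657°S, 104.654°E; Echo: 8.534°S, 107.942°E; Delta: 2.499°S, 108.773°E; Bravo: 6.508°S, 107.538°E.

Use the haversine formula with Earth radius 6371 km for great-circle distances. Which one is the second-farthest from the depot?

Distance to each, sorted:
Delta: 518.6 km
Foxtrot: 478.6 km
Charlie: 430.0 km
Echo: 324.6 km
Alpha: 170.3 km
Bravo: 165.7 km
The second-farthest is Foxtrot at 478.6 km.

Foxtrot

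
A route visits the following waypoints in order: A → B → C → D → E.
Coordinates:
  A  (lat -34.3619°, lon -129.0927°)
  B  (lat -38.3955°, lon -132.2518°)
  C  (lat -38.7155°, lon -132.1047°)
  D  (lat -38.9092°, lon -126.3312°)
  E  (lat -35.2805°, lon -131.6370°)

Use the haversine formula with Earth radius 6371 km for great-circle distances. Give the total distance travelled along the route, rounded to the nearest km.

1688 km

Leg distances:
A→B: 530.1 km  (cumulative 530.1 km)
B→C: 37.8 km  (cumulative 568.0 km)
C→D: 500.6 km  (cumulative 1068.6 km)
D→E: 619.7 km  (cumulative 1688.3 km)
Total route length ≈ 1688 km.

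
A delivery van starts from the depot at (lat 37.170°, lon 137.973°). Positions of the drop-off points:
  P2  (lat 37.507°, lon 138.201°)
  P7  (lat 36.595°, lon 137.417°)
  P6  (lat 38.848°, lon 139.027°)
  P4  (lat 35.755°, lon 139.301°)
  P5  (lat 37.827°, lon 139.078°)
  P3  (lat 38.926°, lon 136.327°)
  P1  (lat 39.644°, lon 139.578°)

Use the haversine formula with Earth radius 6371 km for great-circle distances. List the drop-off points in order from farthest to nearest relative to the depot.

Distances from the depot:
P1 (lat 39.644°, lon 139.578°): 308.6 km
P3 (lat 38.926°, lon 136.327°): 242.7 km
P6 (lat 38.848°, lon 139.027°): 208.2 km
P4 (lat 35.755°, lon 139.301°): 197.1 km
P5 (lat 37.827°, lon 139.078°): 121.8 km
P7 (lat 36.595°, lon 137.417°): 80.8 km
P2 (lat 37.507°, lon 138.201°): 42.5 km

P1, P3, P6, P4, P5, P7, P2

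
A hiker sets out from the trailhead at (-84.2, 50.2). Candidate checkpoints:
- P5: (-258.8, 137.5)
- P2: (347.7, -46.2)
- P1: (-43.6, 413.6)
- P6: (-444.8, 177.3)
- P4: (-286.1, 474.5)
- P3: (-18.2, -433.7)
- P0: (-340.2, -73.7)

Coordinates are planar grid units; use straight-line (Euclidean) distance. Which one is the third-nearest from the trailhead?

P1

Distances from the trailhead ((-84.2, 50.2)):
P5: 195.2
P0: 284.4
P1: 365.7
P6: 382.3
P2: 442.5
P4: 469.9
P3: 488.4
The third-nearest is P1 at 365.7.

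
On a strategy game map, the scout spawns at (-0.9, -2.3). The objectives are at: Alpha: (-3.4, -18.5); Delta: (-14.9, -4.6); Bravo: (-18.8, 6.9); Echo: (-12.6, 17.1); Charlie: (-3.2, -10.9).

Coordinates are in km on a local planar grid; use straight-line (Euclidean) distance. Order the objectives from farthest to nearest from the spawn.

Computing each straight-line distance from (-0.9, -2.3):
Echo (-12.6, 17.1): 22.7 km
Bravo (-18.8, 6.9): 20.1 km
Alpha (-3.4, -18.5): 16.4 km
Delta (-14.9, -4.6): 14.2 km
Charlie (-3.2, -10.9): 8.9 km

Echo, Bravo, Alpha, Delta, Charlie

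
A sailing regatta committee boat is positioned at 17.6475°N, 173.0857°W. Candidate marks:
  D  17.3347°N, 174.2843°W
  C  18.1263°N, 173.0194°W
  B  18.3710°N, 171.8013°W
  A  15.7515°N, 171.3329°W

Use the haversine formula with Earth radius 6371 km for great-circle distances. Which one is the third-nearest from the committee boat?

Distance to each, sorted:
C: 53.7 km
D: 131.8 km
B: 157.9 km
A: 281.6 km
The third-nearest is B at 157.9 km.

B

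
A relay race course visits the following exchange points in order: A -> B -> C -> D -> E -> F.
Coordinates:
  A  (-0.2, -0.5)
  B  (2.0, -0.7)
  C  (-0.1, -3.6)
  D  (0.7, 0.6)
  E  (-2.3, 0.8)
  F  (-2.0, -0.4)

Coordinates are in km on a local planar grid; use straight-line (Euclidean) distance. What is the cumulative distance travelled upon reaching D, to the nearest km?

Leg distances:
A→B: 2.2 km  (cumulative 2.2 km)
B→C: 3.6 km  (cumulative 5.8 km)
C→D: 4.3 km  (cumulative 10.1 km)
Cumulative distance at D ≈ 10 km.

10 km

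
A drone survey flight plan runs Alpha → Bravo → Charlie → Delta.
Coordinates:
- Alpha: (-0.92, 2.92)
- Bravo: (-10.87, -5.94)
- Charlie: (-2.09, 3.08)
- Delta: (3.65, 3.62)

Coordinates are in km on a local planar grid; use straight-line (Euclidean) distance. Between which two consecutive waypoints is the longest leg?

Leg distances:
Alpha→Bravo: 13.3 km
Bravo→Charlie: 12.6 km
Charlie→Delta: 5.8 km
The longest leg is Alpha–Bravo at 13.3 km.

Alpha–Bravo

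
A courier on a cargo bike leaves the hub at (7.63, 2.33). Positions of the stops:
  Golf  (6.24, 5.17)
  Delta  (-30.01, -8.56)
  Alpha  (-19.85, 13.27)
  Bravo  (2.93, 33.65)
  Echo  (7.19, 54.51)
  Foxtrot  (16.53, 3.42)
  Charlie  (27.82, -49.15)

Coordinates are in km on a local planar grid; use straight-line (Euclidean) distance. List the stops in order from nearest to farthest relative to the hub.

Golf, Foxtrot, Alpha, Bravo, Delta, Echo, Charlie

Computing each straight-line distance from (7.63, 2.33):
Golf (6.24, 5.17): 3.2 km
Foxtrot (16.53, 3.42): 9.0 km
Alpha (-19.85, 13.27): 29.6 km
Bravo (2.93, 33.65): 31.7 km
Delta (-30.01, -8.56): 39.2 km
Echo (7.19, 54.51): 52.2 km
Charlie (27.82, -49.15): 55.3 km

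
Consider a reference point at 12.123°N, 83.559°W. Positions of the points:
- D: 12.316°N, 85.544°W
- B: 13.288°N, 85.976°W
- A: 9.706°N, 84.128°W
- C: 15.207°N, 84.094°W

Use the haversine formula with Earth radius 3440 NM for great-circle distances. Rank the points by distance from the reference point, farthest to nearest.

Distances from the reference point:
C 15.207°N, 84.094°W: 187.8 NM
B 13.288°N, 85.976°W: 157.9 NM
A 9.706°N, 84.128°W: 148.9 NM
D 12.316°N, 85.544°W: 117.1 NM

C, B, A, D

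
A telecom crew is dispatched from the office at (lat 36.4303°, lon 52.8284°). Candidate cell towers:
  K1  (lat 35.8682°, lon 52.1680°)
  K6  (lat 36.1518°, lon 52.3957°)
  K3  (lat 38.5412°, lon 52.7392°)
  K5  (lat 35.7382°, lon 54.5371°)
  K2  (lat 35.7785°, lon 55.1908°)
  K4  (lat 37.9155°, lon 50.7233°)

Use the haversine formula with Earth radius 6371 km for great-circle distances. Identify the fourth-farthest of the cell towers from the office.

K5

Distance to each, sorted:
K4: 249.1 km
K3: 234.9 km
K2: 224.3 km
K5: 171.8 km
K1: 86.2 km
K6: 49.6 km
The fourth-farthest is K5 at 171.8 km.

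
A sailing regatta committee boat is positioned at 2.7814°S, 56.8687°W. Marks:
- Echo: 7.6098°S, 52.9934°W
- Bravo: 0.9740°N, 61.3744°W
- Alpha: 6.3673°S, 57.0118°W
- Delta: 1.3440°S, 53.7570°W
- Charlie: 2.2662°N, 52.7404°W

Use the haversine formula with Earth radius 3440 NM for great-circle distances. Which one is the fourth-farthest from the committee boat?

Alpha

Distance to each, sorted:
Charlie: 391.5 NM
Echo: 371.1 NM
Bravo: 352.1 NM
Alpha: 215.5 NM
Delta: 205.7 NM
The fourth-farthest is Alpha at 215.5 NM.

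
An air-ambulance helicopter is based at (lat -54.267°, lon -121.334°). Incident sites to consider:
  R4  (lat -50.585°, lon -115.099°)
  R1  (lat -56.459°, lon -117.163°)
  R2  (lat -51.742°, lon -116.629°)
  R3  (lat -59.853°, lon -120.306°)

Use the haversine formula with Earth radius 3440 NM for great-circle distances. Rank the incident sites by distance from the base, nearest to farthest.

Computing each great-circle distance from (lat -54.267°, lon -121.334°):
R1 (lat -56.459°, lon -117.163°): 193.8 NM
R2 (lat -51.742°, lon -116.629°): 227.7 NM
R4 (lat -50.585°, lon -115.099°): 317.5 NM
R3 (lat -59.853°, lon -120.306°): 337.0 NM

R1, R2, R4, R3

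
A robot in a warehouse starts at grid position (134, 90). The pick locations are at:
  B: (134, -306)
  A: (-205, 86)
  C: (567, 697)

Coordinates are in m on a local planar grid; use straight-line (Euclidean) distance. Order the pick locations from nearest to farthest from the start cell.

Computing each straight-line distance from (134, 90):
A (-205, 86): 339.0 m
B (134, -306): 396.0 m
C (567, 697): 745.6 m

A, B, C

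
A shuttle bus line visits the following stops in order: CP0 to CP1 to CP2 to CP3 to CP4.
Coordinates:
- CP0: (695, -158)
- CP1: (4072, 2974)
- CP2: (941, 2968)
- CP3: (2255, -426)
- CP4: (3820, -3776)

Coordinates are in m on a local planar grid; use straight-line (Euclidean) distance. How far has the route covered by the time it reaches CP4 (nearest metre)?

Leg distances:
CP0→CP1: 4605.8 m  (cumulative 4605.8 m)
CP1→CP2: 3131.0 m  (cumulative 7736.8 m)
CP2→CP3: 3639.5 m  (cumulative 11376.3 m)
CP3→CP4: 3697.5 m  (cumulative 15073.8 m)
Cumulative distance at CP4 ≈ 15074 m.

15074 m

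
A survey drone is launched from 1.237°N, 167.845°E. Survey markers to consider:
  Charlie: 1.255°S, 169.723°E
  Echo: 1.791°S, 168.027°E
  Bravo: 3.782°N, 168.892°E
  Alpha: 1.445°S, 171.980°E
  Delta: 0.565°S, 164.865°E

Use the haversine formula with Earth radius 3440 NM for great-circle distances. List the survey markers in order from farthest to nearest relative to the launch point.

Alpha, Delta, Charlie, Echo, Bravo

Distances from the launch point:
Alpha 1.445°S, 171.980°E: 295.9 NM
Delta 0.565°S, 164.865°E: 209.1 NM
Charlie 1.255°S, 169.723°E: 187.3 NM
Echo 1.791°S, 168.027°E: 182.1 NM
Bravo 3.782°N, 168.892°E: 165.2 NM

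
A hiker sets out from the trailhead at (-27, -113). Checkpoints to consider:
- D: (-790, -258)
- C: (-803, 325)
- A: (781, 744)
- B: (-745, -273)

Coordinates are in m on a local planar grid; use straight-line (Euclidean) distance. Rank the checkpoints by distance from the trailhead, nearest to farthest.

B, D, C, A

Distances from the trailhead:
B (-745, -273): 735.6 m
D (-790, -258): 776.7 m
C (-803, 325): 891.1 m
A (781, 744): 1177.8 m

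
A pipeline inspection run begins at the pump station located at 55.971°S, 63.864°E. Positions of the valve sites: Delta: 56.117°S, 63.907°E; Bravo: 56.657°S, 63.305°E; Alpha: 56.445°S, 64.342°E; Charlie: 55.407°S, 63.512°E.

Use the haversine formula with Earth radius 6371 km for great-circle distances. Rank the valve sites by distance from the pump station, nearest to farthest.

Delta, Alpha, Charlie, Bravo

Computing each great-circle distance from 55.971°S, 63.864°E:
Delta 56.117°S, 63.907°E: 16.5 km
Alpha 56.445°S, 64.342°E: 60.4 km
Charlie 55.407°S, 63.512°E: 66.5 km
Bravo 56.657°S, 63.305°E: 83.7 km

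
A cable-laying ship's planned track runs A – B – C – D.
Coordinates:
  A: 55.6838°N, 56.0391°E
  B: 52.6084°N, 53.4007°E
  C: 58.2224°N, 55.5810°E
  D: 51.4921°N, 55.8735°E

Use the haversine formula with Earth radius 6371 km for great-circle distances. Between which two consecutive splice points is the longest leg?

Leg distances:
A→B: 382.6 km
B→C: 639.1 km
C→D: 748.6 km
The longest leg is C–D at 748.6 km.

C–D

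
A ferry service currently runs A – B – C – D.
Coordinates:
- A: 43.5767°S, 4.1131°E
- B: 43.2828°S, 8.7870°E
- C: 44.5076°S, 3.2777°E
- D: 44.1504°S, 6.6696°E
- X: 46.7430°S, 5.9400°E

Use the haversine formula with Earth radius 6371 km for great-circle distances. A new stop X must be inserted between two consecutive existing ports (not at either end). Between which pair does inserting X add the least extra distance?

Added distance for inserting X between each consecutive pair:
A–B: 446.3 km
B–C: 306.6 km
C–D: 344.6 km
Smallest added distance is 306.6 km, inserting between B and C.

between B and C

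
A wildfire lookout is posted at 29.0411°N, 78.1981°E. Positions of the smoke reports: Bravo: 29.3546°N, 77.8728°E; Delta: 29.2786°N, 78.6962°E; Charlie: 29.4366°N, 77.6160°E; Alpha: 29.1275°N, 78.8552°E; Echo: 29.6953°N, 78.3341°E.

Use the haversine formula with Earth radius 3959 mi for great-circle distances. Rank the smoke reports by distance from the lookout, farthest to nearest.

Echo, Charlie, Alpha, Delta, Bravo

Computing each great-circle distance from 29.0411°N, 78.1981°E:
Echo 29.6953°N, 78.3341°E: 45.9 mi
Charlie 29.4366°N, 77.6160°E: 44.5 mi
Alpha 29.1275°N, 78.8552°E: 40.1 mi
Delta 29.2786°N, 78.6962°E: 34.2 mi
Bravo 29.3546°N, 77.8728°E: 29.2 mi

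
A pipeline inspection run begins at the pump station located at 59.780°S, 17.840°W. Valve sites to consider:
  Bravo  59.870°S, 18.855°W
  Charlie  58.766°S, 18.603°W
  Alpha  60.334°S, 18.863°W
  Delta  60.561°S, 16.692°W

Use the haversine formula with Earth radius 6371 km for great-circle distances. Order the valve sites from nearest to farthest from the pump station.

Bravo, Alpha, Delta, Charlie

Computing each great-circle distance from 59.780°S, 17.840°W:
Bravo 59.870°S, 18.855°W: 57.6 km
Alpha 60.334°S, 18.863°W: 83.8 km
Delta 60.561°S, 16.692°W: 107.6 km
Charlie 58.766°S, 18.603°W: 120.8 km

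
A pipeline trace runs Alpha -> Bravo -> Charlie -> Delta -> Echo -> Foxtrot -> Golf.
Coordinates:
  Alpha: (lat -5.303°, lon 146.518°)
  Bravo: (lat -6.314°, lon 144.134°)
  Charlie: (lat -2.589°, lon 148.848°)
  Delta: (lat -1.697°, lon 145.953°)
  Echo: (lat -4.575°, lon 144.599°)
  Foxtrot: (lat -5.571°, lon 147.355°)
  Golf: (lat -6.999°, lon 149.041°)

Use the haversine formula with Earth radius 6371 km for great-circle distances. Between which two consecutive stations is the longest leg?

Bravo–Charlie

Leg distances:
Alpha→Bravo: 286.7 km
Bravo→Charlie: 666.8 km
Charlie→Delta: 336.6 km
Delta→Echo: 353.6 km
Echo→Foxtrot: 324.7 km
Foxtrot→Golf: 244.8 km
The longest leg is Bravo–Charlie at 666.8 km.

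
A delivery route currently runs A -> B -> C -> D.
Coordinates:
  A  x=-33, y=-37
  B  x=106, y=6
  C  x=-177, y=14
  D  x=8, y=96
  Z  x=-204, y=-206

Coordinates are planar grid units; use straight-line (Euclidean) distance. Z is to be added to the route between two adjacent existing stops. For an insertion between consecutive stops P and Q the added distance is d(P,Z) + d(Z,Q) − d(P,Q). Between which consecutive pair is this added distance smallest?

Added distance for inserting Z between each consecutive pair:
A–B: 470.5
B–C: 314.1
C–D: 388.3
Smallest added distance is 314.1, inserting between B and C.

between B and C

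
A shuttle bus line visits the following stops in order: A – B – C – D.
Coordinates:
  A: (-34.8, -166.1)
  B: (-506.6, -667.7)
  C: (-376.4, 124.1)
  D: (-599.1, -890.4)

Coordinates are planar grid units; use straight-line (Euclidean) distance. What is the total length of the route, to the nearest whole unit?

Leg distances:
A→B: 688.6  (cumulative 688.6)
B→C: 802.4  (cumulative 1491.1)
C→D: 1038.7  (cumulative 2529.7)
Total route length ≈ 2530.

2530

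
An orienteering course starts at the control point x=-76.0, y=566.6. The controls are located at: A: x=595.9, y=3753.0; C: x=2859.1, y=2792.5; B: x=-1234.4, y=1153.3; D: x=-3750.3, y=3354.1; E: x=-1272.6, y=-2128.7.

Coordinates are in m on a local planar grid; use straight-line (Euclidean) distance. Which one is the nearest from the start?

Distances from the start (x=-76.0, y=566.6):
B: 1298.5 m
E: 2949.0 m
A: 3256.5 m
C: 3683.7 m
D: 4612.0 m
The nearest is B at 1298.5 m.

B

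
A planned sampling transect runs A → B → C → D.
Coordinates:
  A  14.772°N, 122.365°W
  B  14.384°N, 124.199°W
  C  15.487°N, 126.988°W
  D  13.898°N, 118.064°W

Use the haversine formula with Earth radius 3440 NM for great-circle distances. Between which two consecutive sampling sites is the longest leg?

C–D

Leg distances:
A→B: 109.1 NM
B→C: 174.8 NM
C→D: 526.9 NM
The longest leg is C–D at 526.9 NM.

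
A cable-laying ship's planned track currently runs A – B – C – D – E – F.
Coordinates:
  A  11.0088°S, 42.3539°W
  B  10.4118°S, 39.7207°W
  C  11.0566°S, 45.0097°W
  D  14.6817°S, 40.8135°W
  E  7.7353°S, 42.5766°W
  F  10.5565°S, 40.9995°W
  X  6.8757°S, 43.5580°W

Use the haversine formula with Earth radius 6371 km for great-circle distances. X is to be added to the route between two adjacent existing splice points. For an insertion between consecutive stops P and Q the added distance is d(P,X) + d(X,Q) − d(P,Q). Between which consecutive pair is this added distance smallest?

between D and E

Added distance for inserting X between each consecutive pair:
A–B: 759.6 km
B–C: 485.8 km
C–D: 802.0 km
D–E: 266.7 km
E–F: 282.7 km
Smallest added distance is 266.7 km, inserting between D and E.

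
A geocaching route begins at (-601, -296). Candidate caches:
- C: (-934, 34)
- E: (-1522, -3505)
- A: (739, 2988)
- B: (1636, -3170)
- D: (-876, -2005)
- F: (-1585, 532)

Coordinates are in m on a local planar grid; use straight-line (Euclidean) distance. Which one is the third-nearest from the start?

D

Distance to each, sorted:
C: 468.8 m
F: 1286.0 m
D: 1731.0 m
E: 3338.6 m
A: 3546.9 m
B: 3642.0 m
The third-nearest is D at 1731.0 m.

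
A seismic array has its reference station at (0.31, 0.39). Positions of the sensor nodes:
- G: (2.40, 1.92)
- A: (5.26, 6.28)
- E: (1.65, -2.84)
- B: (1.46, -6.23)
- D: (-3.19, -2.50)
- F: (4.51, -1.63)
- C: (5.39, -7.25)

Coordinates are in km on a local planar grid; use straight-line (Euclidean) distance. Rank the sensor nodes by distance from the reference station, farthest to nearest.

Distances from the reference station:
C (5.39, -7.25): 9.2 km
A (5.26, 6.28): 7.7 km
B (1.46, -6.23): 6.7 km
F (4.51, -1.63): 4.7 km
D (-3.19, -2.50): 4.5 km
E (1.65, -2.84): 3.5 km
G (2.40, 1.92): 2.6 km

C, A, B, F, D, E, G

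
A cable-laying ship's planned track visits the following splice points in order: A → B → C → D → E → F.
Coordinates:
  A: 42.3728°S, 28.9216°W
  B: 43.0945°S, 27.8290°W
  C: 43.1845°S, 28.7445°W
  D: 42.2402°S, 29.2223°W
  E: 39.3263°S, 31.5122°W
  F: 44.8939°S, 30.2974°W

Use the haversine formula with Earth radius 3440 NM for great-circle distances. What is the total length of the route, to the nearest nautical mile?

Leg distances:
A→B: 64.8 NM  (cumulative 64.8 NM)
B→C: 40.5 NM  (cumulative 105.3 NM)
C→D: 60.5 NM  (cumulative 165.8 NM)
D→E: 203.6 NM  (cumulative 369.3 NM)
E→F: 338.6 NM  (cumulative 707.9 NM)
Total route length ≈ 708 NM.

708 NM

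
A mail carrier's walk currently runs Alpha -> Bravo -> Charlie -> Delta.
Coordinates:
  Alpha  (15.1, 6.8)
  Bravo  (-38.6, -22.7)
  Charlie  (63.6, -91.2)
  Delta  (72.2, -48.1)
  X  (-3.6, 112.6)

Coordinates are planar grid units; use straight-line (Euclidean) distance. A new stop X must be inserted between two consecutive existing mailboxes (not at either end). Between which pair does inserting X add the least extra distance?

between Alpha and Bravo

Added distance for inserting X between each consecutive pair:
Alpha–Bravo: 185.9
Bravo–Charlie: 231.3
Charlie–Delta: 348.3
Smallest added distance is 185.9, inserting between Alpha and Bravo.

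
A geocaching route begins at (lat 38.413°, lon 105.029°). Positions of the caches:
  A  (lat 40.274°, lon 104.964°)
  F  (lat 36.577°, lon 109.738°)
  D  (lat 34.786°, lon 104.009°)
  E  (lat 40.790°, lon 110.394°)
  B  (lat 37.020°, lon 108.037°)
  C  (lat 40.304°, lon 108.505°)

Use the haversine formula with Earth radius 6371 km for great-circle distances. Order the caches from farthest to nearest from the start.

Computing each great-circle distance from (lat 38.413°, lon 105.029°):
E (lat 40.790°, lon 110.394°): 530.1 km
F (lat 36.577°, lon 109.738°): 462.8 km
D (lat 34.786°, lon 104.009°): 413.4 km
C (lat 40.304°, lon 108.505°): 365.4 km
B (lat 37.020°, lon 108.037°): 306.6 km
A (lat 40.274°, lon 104.964°): 207.0 km

E, F, D, C, B, A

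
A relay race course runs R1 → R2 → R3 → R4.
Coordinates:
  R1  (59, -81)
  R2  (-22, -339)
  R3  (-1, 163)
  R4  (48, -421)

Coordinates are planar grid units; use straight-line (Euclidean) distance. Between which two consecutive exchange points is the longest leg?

Leg distances:
R1→R2: 270.4
R2→R3: 502.4
R3→R4: 586.1
The longest leg is R3–R4 at 586.1.

R3–R4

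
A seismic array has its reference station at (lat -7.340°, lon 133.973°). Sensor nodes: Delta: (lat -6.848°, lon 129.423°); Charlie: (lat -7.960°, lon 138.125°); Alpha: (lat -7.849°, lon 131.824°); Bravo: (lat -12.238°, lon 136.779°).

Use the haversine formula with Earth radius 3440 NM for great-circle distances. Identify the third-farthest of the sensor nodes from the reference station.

Distance to each, sorted:
Bravo: 337.7 NM
Delta: 272.7 NM
Charlie: 249.9 NM
Alpha: 131.5 NM
The third-farthest is Charlie at 249.9 NM.

Charlie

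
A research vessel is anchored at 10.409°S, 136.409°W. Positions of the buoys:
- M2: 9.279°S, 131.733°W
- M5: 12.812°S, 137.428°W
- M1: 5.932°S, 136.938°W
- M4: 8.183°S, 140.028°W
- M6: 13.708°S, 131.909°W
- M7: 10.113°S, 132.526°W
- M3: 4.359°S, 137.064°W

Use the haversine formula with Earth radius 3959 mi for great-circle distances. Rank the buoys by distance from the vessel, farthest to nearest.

Distances from the vessel:
M3 4.359°S, 137.064°W: 420.4 mi
M6 13.708°S, 131.909°W: 380.0 mi
M2 9.279°S, 131.733°W: 327.8 mi
M1 5.932°S, 136.938°W: 311.5 mi
M4 8.183°S, 140.028°W: 290.8 mi
M7 10.113°S, 132.526°W: 264.8 mi
M5 12.812°S, 137.428°W: 179.8 mi

M3, M6, M2, M1, M4, M7, M5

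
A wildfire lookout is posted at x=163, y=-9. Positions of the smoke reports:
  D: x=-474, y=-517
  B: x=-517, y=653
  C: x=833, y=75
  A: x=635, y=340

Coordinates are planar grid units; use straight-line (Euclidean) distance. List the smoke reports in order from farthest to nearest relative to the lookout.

B, D, C, A

Computing each straight-line distance from x=163, y=-9:
B x=-517, y=653: 949.0
D x=-474, y=-517: 814.8
C x=833, y=75: 675.2
A x=635, y=340: 587.0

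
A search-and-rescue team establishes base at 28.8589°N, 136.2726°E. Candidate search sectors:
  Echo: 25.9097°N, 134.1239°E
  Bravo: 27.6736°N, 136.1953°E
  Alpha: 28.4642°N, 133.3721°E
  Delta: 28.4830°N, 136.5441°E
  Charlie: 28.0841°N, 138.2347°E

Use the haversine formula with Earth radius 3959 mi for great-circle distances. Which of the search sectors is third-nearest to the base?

Distances from the base (28.8589°N, 136.2726°E):
Delta: 30.7 mi
Bravo: 82.0 mi
Charlie: 130.6 mi
Alpha: 178.0 mi
Echo: 242.7 mi
The third-nearest is Charlie at 130.6 mi.

Charlie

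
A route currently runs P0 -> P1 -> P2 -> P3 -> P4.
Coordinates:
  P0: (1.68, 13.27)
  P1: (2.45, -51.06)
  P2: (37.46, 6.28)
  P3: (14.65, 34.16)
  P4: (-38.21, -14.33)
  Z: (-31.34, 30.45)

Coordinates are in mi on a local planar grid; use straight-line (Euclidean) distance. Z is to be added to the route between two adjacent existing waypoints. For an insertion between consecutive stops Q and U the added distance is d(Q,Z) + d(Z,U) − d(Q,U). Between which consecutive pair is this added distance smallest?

between P3 and P4

Added distance for inserting Z between each consecutive pair:
P0–P1: 61.1 mi
P1–P2: 94.0 mi
P2–P3: 83.0 mi
P3–P4: 19.7 mi
Smallest added distance is 19.7 mi, inserting between P3 and P4.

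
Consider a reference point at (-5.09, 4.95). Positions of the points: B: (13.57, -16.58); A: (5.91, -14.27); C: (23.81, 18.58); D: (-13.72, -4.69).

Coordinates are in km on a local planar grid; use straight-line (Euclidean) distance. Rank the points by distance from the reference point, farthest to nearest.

Distance from the reference point at (-5.09, 4.95) to each:
C (23.81, 18.58): 32.0 km
B (13.57, -16.58): 28.5 km
A (5.91, -14.27): 22.1 km
D (-13.72, -4.69): 12.9 km

C, B, A, D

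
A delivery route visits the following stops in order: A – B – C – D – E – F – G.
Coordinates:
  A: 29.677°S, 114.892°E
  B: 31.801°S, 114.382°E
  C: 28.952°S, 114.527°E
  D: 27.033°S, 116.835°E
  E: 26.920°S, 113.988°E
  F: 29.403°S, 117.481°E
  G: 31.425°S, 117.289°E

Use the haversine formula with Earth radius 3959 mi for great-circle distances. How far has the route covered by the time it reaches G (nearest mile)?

Leg distances:
A→B: 149.9 mi  (cumulative 149.9 mi)
B→C: 197.0 mi  (cumulative 346.9 mi)
C→D: 193.4 mi  (cumulative 540.3 mi)
D→E: 175.5 mi  (cumulative 715.8 mi)
E→F: 273.3 mi  (cumulative 989.1 mi)
F→G: 140.2 mi  (cumulative 1129.3 mi)
Cumulative distance at G ≈ 1129 mi.

1129 mi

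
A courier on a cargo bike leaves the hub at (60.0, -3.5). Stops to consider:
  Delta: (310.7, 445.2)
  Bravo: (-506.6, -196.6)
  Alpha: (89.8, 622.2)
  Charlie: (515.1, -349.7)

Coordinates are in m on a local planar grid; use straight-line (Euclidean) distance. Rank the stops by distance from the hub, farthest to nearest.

Alpha, Bravo, Charlie, Delta

Distance from the hub at (60.0, -3.5) to each:
Alpha (89.8, 622.2): 626.4 m
Bravo (-506.6, -196.6): 598.6 m
Charlie (515.1, -349.7): 571.8 m
Delta (310.7, 445.2): 514.0 m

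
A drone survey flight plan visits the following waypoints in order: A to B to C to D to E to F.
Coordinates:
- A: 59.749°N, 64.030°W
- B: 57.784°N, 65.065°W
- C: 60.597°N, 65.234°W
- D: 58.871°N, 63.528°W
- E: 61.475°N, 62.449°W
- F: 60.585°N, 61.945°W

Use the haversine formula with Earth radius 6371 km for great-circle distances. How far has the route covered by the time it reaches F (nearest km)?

1152 km

Leg distances:
A→B: 226.5 km  (cumulative 226.5 km)
B→C: 312.9 km  (cumulative 539.4 km)
C→D: 214.4 km  (cumulative 753.8 km)
D→E: 295.6 km  (cumulative 1049.5 km)
E→F: 102.6 km  (cumulative 1152.1 km)
Cumulative distance at F ≈ 1152 km.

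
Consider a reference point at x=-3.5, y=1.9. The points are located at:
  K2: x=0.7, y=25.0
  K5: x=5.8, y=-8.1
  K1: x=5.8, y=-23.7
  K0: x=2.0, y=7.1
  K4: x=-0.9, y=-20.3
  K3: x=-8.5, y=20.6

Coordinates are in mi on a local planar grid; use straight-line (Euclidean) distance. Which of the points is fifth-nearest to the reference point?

K2

Distance to each, sorted:
K0: 7.6 mi
K5: 13.7 mi
K3: 19.4 mi
K4: 22.4 mi
K2: 23.5 mi
K1: 27.2 mi
The fifth-nearest is K2 at 23.5 mi.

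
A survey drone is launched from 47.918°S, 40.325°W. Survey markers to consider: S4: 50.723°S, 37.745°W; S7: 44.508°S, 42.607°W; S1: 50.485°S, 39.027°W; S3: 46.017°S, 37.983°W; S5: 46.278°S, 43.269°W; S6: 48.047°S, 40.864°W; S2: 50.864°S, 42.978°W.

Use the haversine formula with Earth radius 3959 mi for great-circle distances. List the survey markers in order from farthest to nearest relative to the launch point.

S7, S2, S4, S1, S5, S3, S6

Computing each great-circle distance from 47.918°S, 40.325°W:
S7 44.508°S, 42.607°W: 259.6 mi
S2 50.864°S, 42.978°W: 235.9 mi
S4 50.723°S, 37.745°W: 226.0 mi
S1 50.485°S, 39.027°W: 186.8 mi
S5 46.278°S, 43.269°W: 178.9 mi
S3 46.017°S, 37.983°W: 171.6 mi
S6 48.047°S, 40.864°W: 26.5 mi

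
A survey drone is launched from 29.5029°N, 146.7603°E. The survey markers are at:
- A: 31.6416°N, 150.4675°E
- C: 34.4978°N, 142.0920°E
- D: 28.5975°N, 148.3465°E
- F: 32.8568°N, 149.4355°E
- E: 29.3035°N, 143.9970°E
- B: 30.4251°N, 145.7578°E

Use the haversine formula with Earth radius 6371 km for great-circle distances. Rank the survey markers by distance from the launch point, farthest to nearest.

C, F, A, E, D, B

Computing each great-circle distance from 29.5029°N, 146.7603°E:
C 34.4978°N, 142.0920°E: 708.5 km
F 32.8568°N, 149.4355°E: 451.5 km
A 31.6416°N, 150.4675°E: 427.2 km
E 29.3035°N, 143.9970°E: 268.6 km
D 28.5975°N, 148.3465°E: 184.1 km
B 30.4251°N, 145.7578°E: 140.9 km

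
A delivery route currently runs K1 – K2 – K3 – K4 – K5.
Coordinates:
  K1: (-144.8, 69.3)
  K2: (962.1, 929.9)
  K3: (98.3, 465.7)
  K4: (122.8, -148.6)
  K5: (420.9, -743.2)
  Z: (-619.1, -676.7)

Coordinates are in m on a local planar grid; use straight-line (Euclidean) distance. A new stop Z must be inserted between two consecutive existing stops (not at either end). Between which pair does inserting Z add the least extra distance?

between K4 and K5

Added distance for inserting Z between each consecutive pair:
K1–K2: 1736.1 m
K2–K3: 2622.5 m
K3–K4: 1644.9 m
K4–K5: 1287.6 m
Smallest added distance is 1287.6 m, inserting between K4 and K5.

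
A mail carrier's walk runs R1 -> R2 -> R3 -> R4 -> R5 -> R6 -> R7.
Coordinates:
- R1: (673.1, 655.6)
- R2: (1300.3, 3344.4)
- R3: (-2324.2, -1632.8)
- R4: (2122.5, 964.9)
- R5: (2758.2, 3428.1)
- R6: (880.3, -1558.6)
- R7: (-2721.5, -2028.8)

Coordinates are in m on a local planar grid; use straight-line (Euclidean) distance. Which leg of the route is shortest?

Leg distances:
R1→R2: 2761.0 m
R2→R3: 6157.1 m
R3→R4: 5149.9 m
R4→R5: 2543.9 m
R5→R6: 5328.6 m
R6→R7: 3632.4 m
The shortest leg is R4–R5 at 2543.9 m.

R4–R5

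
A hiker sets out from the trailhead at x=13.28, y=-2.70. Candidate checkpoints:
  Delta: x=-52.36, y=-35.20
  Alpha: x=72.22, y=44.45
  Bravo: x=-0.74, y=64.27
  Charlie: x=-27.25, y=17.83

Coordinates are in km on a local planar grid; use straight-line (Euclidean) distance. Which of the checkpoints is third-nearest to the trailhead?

Distance to each, sorted:
Charlie: 45.4 km
Bravo: 68.4 km
Delta: 73.2 km
Alpha: 75.5 km
The third-nearest is Delta at 73.2 km.

Delta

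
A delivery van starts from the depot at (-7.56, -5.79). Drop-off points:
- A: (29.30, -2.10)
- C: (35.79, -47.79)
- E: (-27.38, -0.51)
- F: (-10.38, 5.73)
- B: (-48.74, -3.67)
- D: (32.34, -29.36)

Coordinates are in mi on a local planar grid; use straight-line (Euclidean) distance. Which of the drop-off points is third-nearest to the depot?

Distance to each, sorted:
F: 11.9 mi
E: 20.5 mi
A: 37.0 mi
B: 41.2 mi
D: 46.3 mi
C: 60.4 mi
The third-nearest is A at 37.0 mi.

A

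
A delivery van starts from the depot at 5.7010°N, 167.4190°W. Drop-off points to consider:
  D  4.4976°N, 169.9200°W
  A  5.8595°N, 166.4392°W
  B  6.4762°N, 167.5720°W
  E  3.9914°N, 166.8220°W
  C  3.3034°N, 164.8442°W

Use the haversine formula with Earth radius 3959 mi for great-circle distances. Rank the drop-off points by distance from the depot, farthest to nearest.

C, D, E, A, B

Computing each great-circle distance from 5.7010°N, 167.4190°W:
C 3.3034°N, 164.8442°W: 242.7 mi
D 4.4976°N, 169.9200°W: 191.2 mi
E 3.9914°N, 166.8220°W: 125.1 mi
A 5.8595°N, 166.4392°W: 68.2 mi
B 6.4762°N, 167.5720°W: 54.6 mi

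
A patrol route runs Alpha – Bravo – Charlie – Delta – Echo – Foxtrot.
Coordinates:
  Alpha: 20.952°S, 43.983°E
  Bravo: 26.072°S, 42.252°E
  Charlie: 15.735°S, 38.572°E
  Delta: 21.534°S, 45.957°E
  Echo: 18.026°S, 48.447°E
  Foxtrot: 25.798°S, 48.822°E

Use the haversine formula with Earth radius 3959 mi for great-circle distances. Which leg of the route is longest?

Bravo–Charlie

Leg distances:
Alpha→Bravo: 370.4 mi
Bravo→Charlie: 752.6 mi
Charlie→Delta: 627.7 mi
Delta→Echo: 291.5 mi
Echo→Foxtrot: 537.6 mi
The longest leg is Bravo–Charlie at 752.6 mi.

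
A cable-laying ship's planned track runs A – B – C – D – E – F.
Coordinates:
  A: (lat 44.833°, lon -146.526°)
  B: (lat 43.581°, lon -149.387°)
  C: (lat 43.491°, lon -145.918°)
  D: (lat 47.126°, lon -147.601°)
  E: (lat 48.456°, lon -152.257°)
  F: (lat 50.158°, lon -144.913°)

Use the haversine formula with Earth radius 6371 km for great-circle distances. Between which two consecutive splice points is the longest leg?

E–F

Leg distances:
A→B: 267.2 km
B→C: 279.8 km
C→D: 425.1 km
D→E: 377.9 km
E→F: 564.8 km
The longest leg is E–F at 564.8 km.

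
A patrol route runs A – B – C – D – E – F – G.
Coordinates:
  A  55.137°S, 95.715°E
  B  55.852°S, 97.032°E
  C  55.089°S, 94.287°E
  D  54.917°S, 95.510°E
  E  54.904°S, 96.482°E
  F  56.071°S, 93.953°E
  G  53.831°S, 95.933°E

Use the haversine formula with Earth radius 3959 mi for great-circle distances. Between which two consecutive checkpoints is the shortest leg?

Leg distances:
A→B: 71.4 mi
B→C: 119.7 mi
C→D: 49.9 mi
D→E: 38.6 mi
E→F: 127.7 mi
F→G: 173.6 mi
The shortest leg is D–E at 38.6 mi.

D–E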